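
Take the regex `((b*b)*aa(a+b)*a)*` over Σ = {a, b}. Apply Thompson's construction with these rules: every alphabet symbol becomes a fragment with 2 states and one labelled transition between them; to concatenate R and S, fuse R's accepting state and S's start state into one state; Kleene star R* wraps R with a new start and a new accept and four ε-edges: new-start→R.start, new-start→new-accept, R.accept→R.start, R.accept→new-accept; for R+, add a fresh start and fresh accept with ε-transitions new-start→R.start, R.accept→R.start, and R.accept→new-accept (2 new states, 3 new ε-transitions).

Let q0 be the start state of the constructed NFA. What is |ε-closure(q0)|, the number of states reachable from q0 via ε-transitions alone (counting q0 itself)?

Compute the ε-closure size of each fragment's start state recursively; a symbol fragment's start has no outgoing ε-edge, so its closure is just itself (size 1).
  b* : new start has ε-edges to the inner start and to the new accept, so |closure| = 2 + 1 = 3
  b*b : the left operand accepts ε, so the closure extends into the next operand (the shared merged state is already counted); |closure| = 3 + (1−1) = 3
  (b*b)* : |closure| = 1 (new start) + 3 (body) + 1 (new accept) = 5
  a+ : |closure| = 1 + 1 = 2 (the body doesn't accept ε, so the new accept is not reached)
  a+b : same as the first factor's closure: |closure| = 2
  (a+b)* : |closure| = 1 (new start) + 2 (body) + 1 (new accept) = 4
  (b*b)*aa(a+b)*a : |closure| = 5 + (1−1) = 5 (closure spills across the concat boundary because the left factor accepts ε)
  ((b*b)*aa(a+b)*a)* : the star's fresh start ε-reaches both the body's start and the fresh accept: |closure| = 2 + 5 = 7

7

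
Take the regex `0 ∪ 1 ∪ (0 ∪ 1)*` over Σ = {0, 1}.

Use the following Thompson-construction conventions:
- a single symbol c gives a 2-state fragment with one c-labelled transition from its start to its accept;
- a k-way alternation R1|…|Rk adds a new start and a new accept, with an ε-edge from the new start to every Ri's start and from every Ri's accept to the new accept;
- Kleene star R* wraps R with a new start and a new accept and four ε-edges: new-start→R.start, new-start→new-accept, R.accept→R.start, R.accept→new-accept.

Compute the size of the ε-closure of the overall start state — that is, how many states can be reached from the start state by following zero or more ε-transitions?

9

Compute the ε-closure size of each fragment's start state recursively; a symbol fragment's start has no outgoing ε-edge, so its closure is just itself (size 1).
  0 ∪ 1 — new start ε-reaches every alternative's start; none of them accept ε, so the new accept is not reached: C = 1 + 1 + 1 = 3
  (0 ∪ 1)* — the star's fresh start ε-reaches both the body's start and the fresh accept: C = 2 + 3 = 5
  0 ∪ 1 ∪ (0 ∪ 1)* — new start ε-reaches every alternative's start; at least one alternative accepts ε, so the union's new accept is reached too: C = 1 + 1 + 1 + 5 + 1 = 9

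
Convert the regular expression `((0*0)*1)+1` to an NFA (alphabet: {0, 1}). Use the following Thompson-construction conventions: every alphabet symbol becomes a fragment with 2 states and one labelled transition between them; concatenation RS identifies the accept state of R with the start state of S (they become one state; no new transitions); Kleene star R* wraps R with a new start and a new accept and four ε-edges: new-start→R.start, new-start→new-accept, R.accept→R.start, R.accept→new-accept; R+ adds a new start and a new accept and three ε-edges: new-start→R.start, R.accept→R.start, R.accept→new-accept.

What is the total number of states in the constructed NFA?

Per subexpression:
Each of the 4 symbol leaves contributes a 2-state fragment.
  0* — 4 states
  0*0 — 5 states
  (0*0)* — 7 states
  (0*0)*1 — 8 states
  ((0*0)*1)+ — 10 states
  ((0*0)*1)+1 — 11 states

11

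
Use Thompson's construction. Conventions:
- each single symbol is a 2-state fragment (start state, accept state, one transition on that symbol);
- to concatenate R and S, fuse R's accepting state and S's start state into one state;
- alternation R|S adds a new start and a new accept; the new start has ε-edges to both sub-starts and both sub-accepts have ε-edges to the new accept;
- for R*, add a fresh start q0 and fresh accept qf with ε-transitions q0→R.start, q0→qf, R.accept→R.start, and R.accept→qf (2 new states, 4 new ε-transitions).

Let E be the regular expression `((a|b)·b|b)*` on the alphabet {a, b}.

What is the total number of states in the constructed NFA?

13

By structural recursion:
Each of the 4 symbol leaves contributes a 2-state fragment.
  a|b : 6 states
  (a|b)·b : 7 states
  (a|b)·b|b : 11 states
  ((a|b)·b|b)* : 13 states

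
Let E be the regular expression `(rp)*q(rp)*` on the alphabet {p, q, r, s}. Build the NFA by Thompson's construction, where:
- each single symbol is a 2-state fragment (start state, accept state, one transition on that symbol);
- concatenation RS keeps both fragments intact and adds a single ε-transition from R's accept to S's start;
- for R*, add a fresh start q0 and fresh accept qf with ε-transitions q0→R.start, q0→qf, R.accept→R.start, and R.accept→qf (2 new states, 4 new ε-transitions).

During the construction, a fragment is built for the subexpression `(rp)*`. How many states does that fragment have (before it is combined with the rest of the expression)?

Fragment for `(rp)*`:
Each of the 2 symbol leaves contributes a 2-state fragment.
  rp → 4 states
  (rp)* → 6 states

6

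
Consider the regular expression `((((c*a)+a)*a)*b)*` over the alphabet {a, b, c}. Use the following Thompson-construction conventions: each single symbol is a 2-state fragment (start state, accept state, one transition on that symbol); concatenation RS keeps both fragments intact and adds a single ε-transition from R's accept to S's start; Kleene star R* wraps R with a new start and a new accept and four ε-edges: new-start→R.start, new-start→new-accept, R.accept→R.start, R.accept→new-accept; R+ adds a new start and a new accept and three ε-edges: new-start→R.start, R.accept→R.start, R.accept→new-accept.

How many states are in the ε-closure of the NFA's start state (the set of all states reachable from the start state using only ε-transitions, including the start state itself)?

Work bottom-up. For each fragment F, track |ε-closure(F.start)| and whether F's accept lies in that closure (i.e. whether F accepts ε). A single-symbol fragment has closure size 1 and does not accept ε.
  c* : C = 1 (new start) + 1 (body) + 1 (new accept) = 3
  c*a : C = 3 + 1 = 4 (closure spills across the concat boundary because the left factor accepts ε)
  (c*a)+ : C = 1 + 4 = 5 (the body doesn't accept ε, so the new accept is not reached)
  (c*a)+a : C equals the left operand's closure size = 5 (its accept is not ε-reachable, so the closure stops there)
  ((c*a)+a)* : C = 1 (new start) + 5 (body) + 1 (new accept) = 7
  ((c*a)+a)*a : C = 7 + 1 = 8 (closure spills across the concat boundary because the left factor accepts ε)
  (((c*a)+a)*a)* : the star's fresh start ε-reaches both the body's start and the fresh accept: C = 2 + 8 = 10
  (((c*a)+a)*a)*b : the left operand accepts ε, so the closure extends into the next operand (via the concat ε-link); C = 10 + 1 = 11
  ((((c*a)+a)*a)*b)* : new start has ε-edges to the inner start and to the new accept, so C = 2 + 11 = 13

13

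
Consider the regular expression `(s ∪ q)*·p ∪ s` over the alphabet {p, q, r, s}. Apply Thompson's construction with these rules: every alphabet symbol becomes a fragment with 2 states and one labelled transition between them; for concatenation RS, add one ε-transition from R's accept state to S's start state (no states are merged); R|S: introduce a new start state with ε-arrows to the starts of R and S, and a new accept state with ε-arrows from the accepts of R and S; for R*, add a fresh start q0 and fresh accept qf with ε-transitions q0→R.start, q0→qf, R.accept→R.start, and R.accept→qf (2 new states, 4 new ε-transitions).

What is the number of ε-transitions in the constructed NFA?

13

Recursing over subexpressions:
Each of the 4 symbol leaves contributes 0 ε-transitions.
  s ∪ q → 4 ε-transitions
  (s ∪ q)* → 8 ε-transitions
  (s ∪ q)*·p → 9 ε-transitions
  (s ∪ q)*·p ∪ s → 13 ε-transitions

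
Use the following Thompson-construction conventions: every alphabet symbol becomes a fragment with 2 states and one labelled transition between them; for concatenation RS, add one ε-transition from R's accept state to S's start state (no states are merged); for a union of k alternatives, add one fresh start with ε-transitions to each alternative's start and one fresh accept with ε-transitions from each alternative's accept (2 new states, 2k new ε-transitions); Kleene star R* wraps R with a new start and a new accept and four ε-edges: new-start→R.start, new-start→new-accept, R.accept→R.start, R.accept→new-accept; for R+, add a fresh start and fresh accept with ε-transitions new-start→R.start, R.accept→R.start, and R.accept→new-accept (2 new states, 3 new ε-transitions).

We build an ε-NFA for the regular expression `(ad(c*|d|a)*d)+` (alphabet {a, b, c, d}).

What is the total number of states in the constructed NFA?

20

Per subexpression:
Each of the 6 symbol leaves contributes a 2-state fragment.
  c* : 4 states
  c*|d|a : 10 states
  (c*|d|a)* : 12 states
  ad(c*|d|a)*d : 18 states
  (ad(c*|d|a)*d)+ : 20 states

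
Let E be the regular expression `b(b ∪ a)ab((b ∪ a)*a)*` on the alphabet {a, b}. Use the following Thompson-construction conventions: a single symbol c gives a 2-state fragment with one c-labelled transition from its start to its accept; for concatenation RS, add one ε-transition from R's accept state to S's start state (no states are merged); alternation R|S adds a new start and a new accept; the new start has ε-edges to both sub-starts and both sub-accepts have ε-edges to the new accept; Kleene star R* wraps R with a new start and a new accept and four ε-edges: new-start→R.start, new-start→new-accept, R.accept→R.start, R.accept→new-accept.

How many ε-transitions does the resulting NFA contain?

21

Bottom-up over the parse tree:
Each of the 8 symbol leaves contributes 0 ε-transitions.
  b ∪ a → 4 ε-transitions
  b ∪ a → 4 ε-transitions
  (b ∪ a)* → 8 ε-transitions
  (b ∪ a)*a → 9 ε-transitions
  ((b ∪ a)*a)* → 13 ε-transitions
  b(b ∪ a)ab((b ∪ a)*a)* → 21 ε-transitions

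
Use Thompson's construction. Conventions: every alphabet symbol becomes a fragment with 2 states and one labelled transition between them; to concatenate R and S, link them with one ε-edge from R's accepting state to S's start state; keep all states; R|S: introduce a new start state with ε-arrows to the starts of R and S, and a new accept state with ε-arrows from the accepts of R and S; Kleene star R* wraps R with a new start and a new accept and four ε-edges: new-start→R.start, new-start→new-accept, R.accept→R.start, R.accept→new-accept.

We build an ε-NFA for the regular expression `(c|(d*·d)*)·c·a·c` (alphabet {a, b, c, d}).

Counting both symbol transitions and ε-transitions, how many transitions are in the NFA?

Recursing over subexpressions:
Each of the 6 symbol leaves contributes 1 transition (1 symbol, 0 ε).
  d* : 5 transitions (1 symbol, 4 ε)
  d*·d : 7 transitions (2 symbol, 5 ε)
  (d*·d)* : 11 transitions (2 symbol, 9 ε)
  c|(d*·d)* : 16 transitions (3 symbol, 13 ε)
  (c|(d*·d)*)·c·a·c : 22 transitions (6 symbol, 16 ε)

22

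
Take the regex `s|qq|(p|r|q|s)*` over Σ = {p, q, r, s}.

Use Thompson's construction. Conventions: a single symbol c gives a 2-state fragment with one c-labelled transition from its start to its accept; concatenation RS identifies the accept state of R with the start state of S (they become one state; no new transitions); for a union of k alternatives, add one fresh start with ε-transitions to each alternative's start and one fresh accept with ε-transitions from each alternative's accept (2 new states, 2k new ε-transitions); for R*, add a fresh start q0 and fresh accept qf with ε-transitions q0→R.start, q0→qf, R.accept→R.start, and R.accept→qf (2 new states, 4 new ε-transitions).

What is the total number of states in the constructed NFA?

19

Bottom-up over the parse tree:
Each of the 7 symbol leaves contributes a 2-state fragment.
  qq → 3 states
  p|r|q|s → 10 states
  (p|r|q|s)* → 12 states
  s|qq|(p|r|q|s)* → 19 states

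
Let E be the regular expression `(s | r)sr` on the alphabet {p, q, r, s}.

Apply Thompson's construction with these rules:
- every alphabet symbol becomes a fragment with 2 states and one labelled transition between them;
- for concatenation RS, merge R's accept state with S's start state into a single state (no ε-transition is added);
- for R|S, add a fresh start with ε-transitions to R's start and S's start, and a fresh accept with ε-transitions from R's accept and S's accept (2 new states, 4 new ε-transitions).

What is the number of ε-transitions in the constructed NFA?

Building bottom-up:
Each of the 4 symbol leaves contributes 0 ε-transitions.
  s | r : 4 ε-transitions
  (s | r)sr : 4 ε-transitions

4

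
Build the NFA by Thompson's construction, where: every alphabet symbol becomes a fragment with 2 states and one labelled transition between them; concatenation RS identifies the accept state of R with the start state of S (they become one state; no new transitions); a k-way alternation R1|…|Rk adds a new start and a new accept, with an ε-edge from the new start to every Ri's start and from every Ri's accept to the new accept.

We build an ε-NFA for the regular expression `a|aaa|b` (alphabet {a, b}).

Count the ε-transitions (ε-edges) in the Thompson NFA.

6

By structural recursion:
Each of the 5 symbol leaves contributes 0 ε-transitions.
  aaa = 0 ε-transitions
  a|aaa|b = 6 ε-transitions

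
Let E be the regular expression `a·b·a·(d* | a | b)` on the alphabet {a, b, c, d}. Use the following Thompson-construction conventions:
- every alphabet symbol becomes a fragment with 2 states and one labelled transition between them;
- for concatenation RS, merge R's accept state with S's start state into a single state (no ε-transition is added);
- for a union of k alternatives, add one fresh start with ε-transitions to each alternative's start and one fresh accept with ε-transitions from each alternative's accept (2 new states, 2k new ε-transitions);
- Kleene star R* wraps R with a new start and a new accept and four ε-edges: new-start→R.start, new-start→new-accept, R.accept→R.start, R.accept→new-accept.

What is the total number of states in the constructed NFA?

Per subexpression:
Each of the 6 symbol leaves contributes a 2-state fragment.
  d* — 4 states
  d* | a | b — 10 states
  a·b·a·(d* | a | b) — 13 states

13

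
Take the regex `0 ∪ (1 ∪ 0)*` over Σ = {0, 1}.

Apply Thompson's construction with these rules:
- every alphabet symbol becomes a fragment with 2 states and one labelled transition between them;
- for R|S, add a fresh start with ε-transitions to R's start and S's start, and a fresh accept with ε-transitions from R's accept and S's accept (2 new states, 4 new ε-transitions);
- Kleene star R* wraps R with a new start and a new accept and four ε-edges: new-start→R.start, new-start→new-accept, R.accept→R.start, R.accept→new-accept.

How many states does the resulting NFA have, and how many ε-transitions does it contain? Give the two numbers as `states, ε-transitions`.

12, 12

By structural recursion:
Each of the 3 symbol leaves contributes 2 states and 0 ε-transitions.
  1 ∪ 0 → 6 states, 4 ε-transitions
  (1 ∪ 0)* → 8 states, 8 ε-transitions
  0 ∪ (1 ∪ 0)* → 12 states, 12 ε-transitions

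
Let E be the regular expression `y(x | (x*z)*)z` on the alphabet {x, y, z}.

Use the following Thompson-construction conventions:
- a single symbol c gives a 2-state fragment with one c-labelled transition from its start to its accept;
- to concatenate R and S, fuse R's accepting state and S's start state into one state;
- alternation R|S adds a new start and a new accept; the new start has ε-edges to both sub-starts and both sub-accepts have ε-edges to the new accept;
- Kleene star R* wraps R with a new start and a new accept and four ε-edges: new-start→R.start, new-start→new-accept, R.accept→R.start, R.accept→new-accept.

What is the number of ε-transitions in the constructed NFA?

Bottom-up over the parse tree:
Each of the 5 symbol leaves contributes 0 ε-transitions.
  x* = 4 ε-transitions
  x*z = 4 ε-transitions
  (x*z)* = 8 ε-transitions
  x | (x*z)* = 12 ε-transitions
  y(x | (x*z)*)z = 12 ε-transitions

12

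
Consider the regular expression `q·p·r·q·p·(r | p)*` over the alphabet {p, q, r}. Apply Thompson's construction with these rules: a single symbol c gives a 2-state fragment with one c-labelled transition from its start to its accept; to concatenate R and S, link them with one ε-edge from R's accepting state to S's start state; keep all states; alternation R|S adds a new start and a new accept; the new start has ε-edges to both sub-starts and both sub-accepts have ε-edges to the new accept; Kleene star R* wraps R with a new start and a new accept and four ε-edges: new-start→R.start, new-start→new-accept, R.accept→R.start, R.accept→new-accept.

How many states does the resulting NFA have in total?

18

Bottom-up over the parse tree:
Each of the 7 symbol leaves contributes a 2-state fragment.
  r | p = 6 states
  (r | p)* = 8 states
  q·p·r·q·p·(r | p)* = 18 states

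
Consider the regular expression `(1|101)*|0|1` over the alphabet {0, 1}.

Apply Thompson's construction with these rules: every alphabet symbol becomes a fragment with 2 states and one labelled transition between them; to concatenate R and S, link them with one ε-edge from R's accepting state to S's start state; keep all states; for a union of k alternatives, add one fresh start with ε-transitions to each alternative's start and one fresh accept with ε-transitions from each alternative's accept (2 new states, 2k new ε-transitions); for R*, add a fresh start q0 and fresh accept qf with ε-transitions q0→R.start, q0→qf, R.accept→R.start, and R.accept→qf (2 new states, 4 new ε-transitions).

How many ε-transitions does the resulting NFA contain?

16

Per subexpression:
Each of the 6 symbol leaves contributes 0 ε-transitions.
  101 = 2 ε-transitions
  1|101 = 6 ε-transitions
  (1|101)* = 10 ε-transitions
  (1|101)*|0|1 = 16 ε-transitions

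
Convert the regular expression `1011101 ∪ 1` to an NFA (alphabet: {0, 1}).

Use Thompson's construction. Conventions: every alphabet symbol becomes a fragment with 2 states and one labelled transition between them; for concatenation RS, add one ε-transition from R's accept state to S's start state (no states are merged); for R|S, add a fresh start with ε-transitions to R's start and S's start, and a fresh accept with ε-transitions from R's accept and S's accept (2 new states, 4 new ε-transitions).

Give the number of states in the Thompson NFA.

18

Building bottom-up:
Each of the 8 symbol leaves contributes a 2-state fragment.
  1011101 — 14 states
  1011101 ∪ 1 — 18 states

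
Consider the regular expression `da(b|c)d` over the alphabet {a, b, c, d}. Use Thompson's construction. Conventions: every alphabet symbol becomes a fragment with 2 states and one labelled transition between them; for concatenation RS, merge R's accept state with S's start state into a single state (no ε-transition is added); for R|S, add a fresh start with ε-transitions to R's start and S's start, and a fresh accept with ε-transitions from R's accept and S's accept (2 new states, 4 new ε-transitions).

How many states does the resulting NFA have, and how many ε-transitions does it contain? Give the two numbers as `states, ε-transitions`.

9, 4

By structural recursion:
Each of the 5 symbol leaves contributes 2 states and 0 ε-transitions.
  b|c : 6 states, 4 ε-transitions
  da(b|c)d : 9 states, 4 ε-transitions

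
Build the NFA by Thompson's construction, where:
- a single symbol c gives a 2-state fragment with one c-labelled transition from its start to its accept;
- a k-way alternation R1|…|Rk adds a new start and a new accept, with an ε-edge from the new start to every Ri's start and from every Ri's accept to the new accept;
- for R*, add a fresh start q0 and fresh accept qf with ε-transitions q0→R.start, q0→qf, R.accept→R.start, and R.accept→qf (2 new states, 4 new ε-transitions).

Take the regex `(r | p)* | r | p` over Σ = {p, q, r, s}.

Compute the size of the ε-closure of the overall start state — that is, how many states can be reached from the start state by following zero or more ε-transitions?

Compute the ε-closure size of each fragment's start state recursively; a symbol fragment's start has no outgoing ε-edge, so its closure is just itself (size 1).
  r | p — new start ε-reaches every alternative's start; none of them accept ε, so the new accept is not reached: |ε-closure| = 1 + 1 + 1 = 3
  (r | p)* — |ε-closure| = 1 (new start) + 3 (body) + 1 (new accept) = 5
  (r | p)* | r | p — |ε-closure| = 1 (new start) + (5 + 1 + 1) + 1 (new accept, since some branch ε-reaches its own accept) = 9

9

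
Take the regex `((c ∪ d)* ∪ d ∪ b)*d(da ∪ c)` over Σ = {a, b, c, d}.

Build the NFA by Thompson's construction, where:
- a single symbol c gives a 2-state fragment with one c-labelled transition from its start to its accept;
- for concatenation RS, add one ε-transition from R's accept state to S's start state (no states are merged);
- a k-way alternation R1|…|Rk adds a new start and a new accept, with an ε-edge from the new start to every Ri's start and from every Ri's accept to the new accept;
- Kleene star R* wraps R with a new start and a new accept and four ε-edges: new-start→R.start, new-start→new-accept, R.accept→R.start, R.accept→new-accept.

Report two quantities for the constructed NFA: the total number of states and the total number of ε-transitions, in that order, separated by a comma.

26, 25

Building bottom-up:
Each of the 8 symbol leaves contributes 2 states and 0 ε-transitions.
  c ∪ d : 6 states, 4 ε-transitions
  (c ∪ d)* : 8 states, 8 ε-transitions
  (c ∪ d)* ∪ d ∪ b : 14 states, 14 ε-transitions
  ((c ∪ d)* ∪ d ∪ b)* : 16 states, 18 ε-transitions
  da : 4 states, 1 ε-transition
  da ∪ c : 8 states, 5 ε-transitions
  ((c ∪ d)* ∪ d ∪ b)*d(da ∪ c) : 26 states, 25 ε-transitions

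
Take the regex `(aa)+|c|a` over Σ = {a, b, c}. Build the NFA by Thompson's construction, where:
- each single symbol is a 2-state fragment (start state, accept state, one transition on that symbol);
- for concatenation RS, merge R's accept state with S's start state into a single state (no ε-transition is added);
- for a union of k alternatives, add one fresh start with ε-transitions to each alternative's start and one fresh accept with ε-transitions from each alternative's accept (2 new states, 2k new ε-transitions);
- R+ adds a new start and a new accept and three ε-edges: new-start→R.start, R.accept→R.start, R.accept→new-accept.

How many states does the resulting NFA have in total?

11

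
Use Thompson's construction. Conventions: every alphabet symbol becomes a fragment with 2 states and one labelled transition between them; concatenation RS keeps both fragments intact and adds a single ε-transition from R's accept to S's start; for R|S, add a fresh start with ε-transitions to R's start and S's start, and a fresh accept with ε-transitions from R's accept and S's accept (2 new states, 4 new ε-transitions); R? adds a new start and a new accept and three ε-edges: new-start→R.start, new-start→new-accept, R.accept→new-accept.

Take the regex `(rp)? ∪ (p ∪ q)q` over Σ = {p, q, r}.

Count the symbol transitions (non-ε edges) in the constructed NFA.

5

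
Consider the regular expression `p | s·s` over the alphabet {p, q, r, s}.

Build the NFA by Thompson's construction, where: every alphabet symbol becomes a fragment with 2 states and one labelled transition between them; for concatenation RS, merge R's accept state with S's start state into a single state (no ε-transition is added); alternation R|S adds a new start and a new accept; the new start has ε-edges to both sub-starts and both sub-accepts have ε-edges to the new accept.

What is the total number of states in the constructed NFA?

Per subexpression:
Each of the 3 symbol leaves contributes a 2-state fragment.
  s·s : 3 states
  p | s·s : 7 states

7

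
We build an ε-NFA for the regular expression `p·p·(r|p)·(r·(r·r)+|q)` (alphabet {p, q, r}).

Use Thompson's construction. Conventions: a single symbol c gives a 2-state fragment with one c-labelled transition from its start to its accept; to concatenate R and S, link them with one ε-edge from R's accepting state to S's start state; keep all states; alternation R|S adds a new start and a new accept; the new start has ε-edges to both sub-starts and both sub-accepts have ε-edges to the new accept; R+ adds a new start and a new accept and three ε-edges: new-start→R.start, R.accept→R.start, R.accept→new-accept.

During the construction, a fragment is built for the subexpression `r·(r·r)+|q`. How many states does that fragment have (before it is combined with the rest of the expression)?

Fragment for `r·(r·r)+|q`:
Each of the 4 symbol leaves contributes a 2-state fragment.
  r·r — 4 states
  (r·r)+ — 6 states
  r·(r·r)+ — 8 states
  r·(r·r)+|q — 12 states

12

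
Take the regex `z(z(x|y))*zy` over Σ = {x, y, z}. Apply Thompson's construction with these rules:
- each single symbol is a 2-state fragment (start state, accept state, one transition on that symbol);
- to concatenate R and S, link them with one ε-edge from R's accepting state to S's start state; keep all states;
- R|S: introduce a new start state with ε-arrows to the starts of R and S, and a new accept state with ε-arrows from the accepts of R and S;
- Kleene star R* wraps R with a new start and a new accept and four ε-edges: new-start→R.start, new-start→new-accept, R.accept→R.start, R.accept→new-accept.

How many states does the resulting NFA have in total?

16

Recursing over subexpressions:
Each of the 6 symbol leaves contributes a 2-state fragment.
  x|y : 6 states
  z(x|y) : 8 states
  (z(x|y))* : 10 states
  z(z(x|y))*zy : 16 states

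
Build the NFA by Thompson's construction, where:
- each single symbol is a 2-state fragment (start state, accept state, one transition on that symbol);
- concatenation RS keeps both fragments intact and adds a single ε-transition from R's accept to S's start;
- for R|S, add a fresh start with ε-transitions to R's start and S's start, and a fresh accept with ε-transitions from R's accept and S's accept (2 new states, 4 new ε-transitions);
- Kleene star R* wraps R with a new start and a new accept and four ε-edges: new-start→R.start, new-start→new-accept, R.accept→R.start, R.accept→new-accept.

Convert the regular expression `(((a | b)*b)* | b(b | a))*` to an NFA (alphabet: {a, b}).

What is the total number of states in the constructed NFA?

Bottom-up over the parse tree:
Each of the 6 symbol leaves contributes a 2-state fragment.
  a | b : 6 states
  (a | b)* : 8 states
  (a | b)*b : 10 states
  ((a | b)*b)* : 12 states
  b | a : 6 states
  b(b | a) : 8 states
  ((a | b)*b)* | b(b | a) : 22 states
  (((a | b)*b)* | b(b | a))* : 24 states

24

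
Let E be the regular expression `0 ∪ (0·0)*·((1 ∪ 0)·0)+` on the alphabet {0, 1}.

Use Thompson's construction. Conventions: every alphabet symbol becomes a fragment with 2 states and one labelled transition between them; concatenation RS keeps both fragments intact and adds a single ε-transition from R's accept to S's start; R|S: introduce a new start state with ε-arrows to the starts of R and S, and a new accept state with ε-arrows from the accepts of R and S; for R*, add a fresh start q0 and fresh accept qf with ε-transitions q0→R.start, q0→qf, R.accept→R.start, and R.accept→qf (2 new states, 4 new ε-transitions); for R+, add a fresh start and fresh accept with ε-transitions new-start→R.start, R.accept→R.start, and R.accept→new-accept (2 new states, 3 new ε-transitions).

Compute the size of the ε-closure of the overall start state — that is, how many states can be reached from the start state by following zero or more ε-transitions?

9

Work bottom-up. For each fragment F, track |ε-closure(F.start)| and whether F's accept lies in that closure (i.e. whether F accepts ε). A single-symbol fragment has closure size 1 and does not accept ε.
  0·0 — |ε-closure| equals the left operand's closure size = 1 (its accept is not ε-reachable, so the closure stops there)
  (0·0)* — |ε-closure| = 1 (new start) + 1 (body) + 1 (new accept) = 3
  1 ∪ 0 — |ε-closure| = 1 + 1 + 1 = 3 (the new accept is not ε-reachable since no branch accepts ε)
  (1 ∪ 0)·0 — same as the first factor's closure: |ε-closure| = 3
  ((1 ∪ 0)·0)+ — new start ε-reaches only the body's start; the new accept needs a symbol first: |ε-closure| = 1 + 3 = 4
  (0·0)*·((1 ∪ 0)·0)+ — |ε-closure| = 3 + 4 = 7 (closure spills across the concat boundary because the left factor accepts ε)
  0 ∪ (0·0)*·((1 ∪ 0)·0)+ — |ε-closure| = 1 + 1 + 7 = 9 (the new accept is not ε-reachable since no branch accepts ε)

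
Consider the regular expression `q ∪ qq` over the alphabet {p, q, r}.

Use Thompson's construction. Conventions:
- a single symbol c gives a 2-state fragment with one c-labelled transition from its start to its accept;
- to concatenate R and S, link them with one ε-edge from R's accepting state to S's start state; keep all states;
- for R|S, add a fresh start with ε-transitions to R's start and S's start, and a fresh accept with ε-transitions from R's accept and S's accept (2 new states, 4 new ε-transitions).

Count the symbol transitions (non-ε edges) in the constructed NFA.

Building bottom-up:
Each of the 3 symbol leaves contributes exactly 1 symbol transition.
  qq → 2 symbol transitions
  q ∪ qq → 3 symbol transitions

3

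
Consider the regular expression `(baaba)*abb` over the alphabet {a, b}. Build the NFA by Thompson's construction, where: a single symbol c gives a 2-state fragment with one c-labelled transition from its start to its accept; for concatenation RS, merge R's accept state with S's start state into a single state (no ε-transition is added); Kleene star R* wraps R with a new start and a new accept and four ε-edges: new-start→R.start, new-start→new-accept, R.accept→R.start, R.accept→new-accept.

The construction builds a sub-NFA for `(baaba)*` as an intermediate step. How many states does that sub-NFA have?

8

Fragment for `(baaba)*`:
Each of the 5 symbol leaves contributes a 2-state fragment.
  baaba = 6 states
  (baaba)* = 8 states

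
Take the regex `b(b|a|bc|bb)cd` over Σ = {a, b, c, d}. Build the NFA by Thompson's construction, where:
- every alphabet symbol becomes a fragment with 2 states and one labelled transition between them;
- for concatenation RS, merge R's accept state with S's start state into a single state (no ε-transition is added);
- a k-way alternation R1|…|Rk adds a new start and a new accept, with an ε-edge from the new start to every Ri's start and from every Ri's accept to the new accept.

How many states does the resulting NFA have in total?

15

Bottom-up over the parse tree:
Each of the 9 symbol leaves contributes a 2-state fragment.
  bc : 3 states
  bb : 3 states
  b|a|bc|bb : 12 states
  b(b|a|bc|bb)cd : 15 states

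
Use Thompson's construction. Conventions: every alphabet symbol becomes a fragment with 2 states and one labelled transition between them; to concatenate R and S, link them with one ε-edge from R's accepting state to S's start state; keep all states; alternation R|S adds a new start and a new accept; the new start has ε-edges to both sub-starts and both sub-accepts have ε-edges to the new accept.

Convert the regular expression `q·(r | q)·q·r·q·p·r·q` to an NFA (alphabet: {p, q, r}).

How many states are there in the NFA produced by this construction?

20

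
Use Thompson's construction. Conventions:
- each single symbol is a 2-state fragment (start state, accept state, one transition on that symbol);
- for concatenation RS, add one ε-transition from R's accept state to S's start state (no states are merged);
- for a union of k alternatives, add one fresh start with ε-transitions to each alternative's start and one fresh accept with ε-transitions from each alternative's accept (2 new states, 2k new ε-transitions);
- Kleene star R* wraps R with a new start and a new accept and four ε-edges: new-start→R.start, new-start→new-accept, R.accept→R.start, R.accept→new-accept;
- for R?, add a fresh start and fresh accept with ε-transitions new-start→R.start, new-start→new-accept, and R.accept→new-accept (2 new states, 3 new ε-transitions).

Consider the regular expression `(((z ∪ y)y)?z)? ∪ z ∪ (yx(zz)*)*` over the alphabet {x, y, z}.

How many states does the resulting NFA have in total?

Bottom-up over the parse tree:
Each of the 9 symbol leaves contributes a 2-state fragment.
  z ∪ y = 6 states
  (z ∪ y)y = 8 states
  ((z ∪ y)y)? = 10 states
  ((z ∪ y)y)?z = 12 states
  (((z ∪ y)y)?z)? = 14 states
  zz = 4 states
  (zz)* = 6 states
  yx(zz)* = 10 states
  (yx(zz)*)* = 12 states
  (((z ∪ y)y)?z)? ∪ z ∪ (yx(zz)*)* = 30 states

30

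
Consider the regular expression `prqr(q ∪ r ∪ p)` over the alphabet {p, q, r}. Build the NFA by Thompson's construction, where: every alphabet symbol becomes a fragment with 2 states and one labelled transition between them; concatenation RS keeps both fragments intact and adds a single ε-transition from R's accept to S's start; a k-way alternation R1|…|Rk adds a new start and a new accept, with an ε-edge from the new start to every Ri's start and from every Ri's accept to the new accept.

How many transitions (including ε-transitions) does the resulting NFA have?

By structural recursion:
Each of the 7 symbol leaves contributes 1 transition (1 symbol, 0 ε).
  q ∪ r ∪ p → 9 transitions (3 symbol, 6 ε)
  prqr(q ∪ r ∪ p) → 17 transitions (7 symbol, 10 ε)

17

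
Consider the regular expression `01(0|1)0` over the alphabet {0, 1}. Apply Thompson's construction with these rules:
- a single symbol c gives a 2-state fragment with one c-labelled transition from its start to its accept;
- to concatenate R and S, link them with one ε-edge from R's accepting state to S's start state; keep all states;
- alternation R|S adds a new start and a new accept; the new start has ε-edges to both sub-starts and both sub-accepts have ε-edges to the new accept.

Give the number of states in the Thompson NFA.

Recursing over subexpressions:
Each of the 5 symbol leaves contributes a 2-state fragment.
  0|1 : 6 states
  01(0|1)0 : 12 states

12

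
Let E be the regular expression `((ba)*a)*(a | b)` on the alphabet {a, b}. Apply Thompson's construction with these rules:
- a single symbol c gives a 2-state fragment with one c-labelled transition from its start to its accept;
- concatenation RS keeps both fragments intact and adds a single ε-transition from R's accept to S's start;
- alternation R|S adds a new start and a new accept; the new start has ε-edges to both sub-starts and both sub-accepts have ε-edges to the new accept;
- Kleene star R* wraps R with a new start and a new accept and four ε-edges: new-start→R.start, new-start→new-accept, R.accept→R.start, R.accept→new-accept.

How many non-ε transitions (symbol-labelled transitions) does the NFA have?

5

Per subexpression:
Each of the 5 symbol leaves contributes exactly 1 symbol transition.
  ba → 2 symbol transitions
  (ba)* → 2 symbol transitions
  (ba)*a → 3 symbol transitions
  ((ba)*a)* → 3 symbol transitions
  a | b → 2 symbol transitions
  ((ba)*a)*(a | b) → 5 symbol transitions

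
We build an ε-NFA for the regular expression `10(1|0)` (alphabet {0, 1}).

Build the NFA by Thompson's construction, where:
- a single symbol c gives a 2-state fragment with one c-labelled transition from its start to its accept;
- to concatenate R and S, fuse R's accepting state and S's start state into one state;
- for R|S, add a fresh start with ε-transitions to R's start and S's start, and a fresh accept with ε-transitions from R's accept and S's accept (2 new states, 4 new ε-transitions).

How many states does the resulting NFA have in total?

8

By structural recursion:
Each of the 4 symbol leaves contributes a 2-state fragment.
  1|0 → 6 states
  10(1|0) → 8 states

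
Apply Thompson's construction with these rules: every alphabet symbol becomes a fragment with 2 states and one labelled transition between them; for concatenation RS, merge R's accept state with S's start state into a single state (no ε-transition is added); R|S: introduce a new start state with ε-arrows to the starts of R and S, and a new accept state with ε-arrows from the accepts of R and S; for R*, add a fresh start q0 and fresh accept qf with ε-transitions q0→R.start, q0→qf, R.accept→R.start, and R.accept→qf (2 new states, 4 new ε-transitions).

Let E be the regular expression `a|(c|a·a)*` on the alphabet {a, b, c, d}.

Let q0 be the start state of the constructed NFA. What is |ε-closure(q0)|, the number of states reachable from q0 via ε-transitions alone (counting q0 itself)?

Compute the ε-closure size of each fragment's start state recursively; a symbol fragment's start has no outgoing ε-edge, so its closure is just itself (size 1).
  a·a — |closure| equals the left operand's closure size = 1 (its accept is not ε-reachable, so the closure stops there)
  c|a·a — new start ε-reaches every alternative's start; none of them accept ε, so the new accept is not reached: |closure| = 1 + 1 + 1 = 3
  (c|a·a)* — |closure| = 1 (new start) + 3 (body) + 1 (new accept) = 5
  a|(c|a·a)* — new start ε-reaches every alternative's start; at least one alternative accepts ε, so the union's new accept is reached too: |closure| = 1 + 1 + 5 + 1 = 8

8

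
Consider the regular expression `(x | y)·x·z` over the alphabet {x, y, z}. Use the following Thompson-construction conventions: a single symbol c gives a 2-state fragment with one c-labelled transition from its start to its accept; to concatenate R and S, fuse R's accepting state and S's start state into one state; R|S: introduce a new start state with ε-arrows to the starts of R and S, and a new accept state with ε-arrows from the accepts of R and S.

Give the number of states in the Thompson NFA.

8

By structural recursion:
Each of the 4 symbol leaves contributes a 2-state fragment.
  x | y — 6 states
  (x | y)·x·z — 8 states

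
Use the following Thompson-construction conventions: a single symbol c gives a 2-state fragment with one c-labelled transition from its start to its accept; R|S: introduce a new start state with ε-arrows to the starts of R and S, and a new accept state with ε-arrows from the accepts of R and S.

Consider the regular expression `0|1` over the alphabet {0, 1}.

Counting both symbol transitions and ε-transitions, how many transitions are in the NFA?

Building bottom-up:
Each of the 2 symbol leaves contributes 1 transition (1 symbol, 0 ε).
  0|1 : 6 transitions (2 symbol, 4 ε)

6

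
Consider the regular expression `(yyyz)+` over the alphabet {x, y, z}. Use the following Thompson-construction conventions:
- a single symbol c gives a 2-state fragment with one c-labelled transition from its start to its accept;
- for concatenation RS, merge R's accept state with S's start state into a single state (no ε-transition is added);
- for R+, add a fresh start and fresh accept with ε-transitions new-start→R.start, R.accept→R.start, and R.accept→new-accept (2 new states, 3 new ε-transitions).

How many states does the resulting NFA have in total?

Bottom-up over the parse tree:
Each of the 4 symbol leaves contributes a 2-state fragment.
  yyyz : 5 states
  (yyyz)+ : 7 states

7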